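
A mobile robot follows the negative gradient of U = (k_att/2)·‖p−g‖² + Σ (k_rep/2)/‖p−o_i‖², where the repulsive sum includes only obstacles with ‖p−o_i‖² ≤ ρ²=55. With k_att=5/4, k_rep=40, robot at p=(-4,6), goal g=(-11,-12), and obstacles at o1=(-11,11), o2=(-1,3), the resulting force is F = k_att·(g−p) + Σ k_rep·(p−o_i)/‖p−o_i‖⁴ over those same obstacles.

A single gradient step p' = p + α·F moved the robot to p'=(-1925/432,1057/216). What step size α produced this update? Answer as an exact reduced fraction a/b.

α = 1/20

F_att = 5/4·(g−p) = 5/4·(-7,-18) = (-8.7500,-22.5000)
o1: d²=74 > ρ²=55 → inactive
o2: d²=18 ≤ ρ²=55; F_rep = 40·(-3,3)/18² = (-0.3704,0.3704)
F = F_att + ΣF_rep = (-9.1204,-22.1296)
Δp = p'−p = (-0.4560,-1.1065); α = Δx/Fx = (-197/432) / (-985/108) = 1/20
check: Δy/Fy = (-239/216) / (-1195/54) = 1/20 ✓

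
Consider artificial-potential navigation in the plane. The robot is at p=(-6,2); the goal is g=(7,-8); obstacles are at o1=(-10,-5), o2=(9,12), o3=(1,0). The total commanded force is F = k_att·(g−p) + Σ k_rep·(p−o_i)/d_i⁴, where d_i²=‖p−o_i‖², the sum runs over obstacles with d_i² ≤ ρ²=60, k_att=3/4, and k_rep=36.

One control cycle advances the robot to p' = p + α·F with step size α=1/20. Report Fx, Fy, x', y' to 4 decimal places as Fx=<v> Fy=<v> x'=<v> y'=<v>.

Fx=9.6603 Fy=-7.4744 x'=-5.5170 y'=1.6263

F_att = 3/4·(g−p) = 3/4·(13,-10) = (9.7500,-7.5000)
o1: d²=65 > ρ²=60 → inactive
o2: d²=325 > ρ²=60 → inactive
o3: d²=53 ≤ ρ²=60; F_rep = 36·(-7,2)/53² = (-0.0897,0.0256)
F = F_att + ΣF_rep = (9.6603,-7.4744)
p' = p + 1/20·F = (-5.5170,1.6263)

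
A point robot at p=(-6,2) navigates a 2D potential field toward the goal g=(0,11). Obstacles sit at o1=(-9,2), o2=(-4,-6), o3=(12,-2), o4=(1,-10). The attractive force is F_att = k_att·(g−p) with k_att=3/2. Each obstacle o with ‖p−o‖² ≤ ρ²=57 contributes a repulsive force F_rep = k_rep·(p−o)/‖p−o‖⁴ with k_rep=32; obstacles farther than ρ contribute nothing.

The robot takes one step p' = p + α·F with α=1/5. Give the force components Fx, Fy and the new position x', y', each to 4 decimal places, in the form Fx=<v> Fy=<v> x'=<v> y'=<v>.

F_att = 3/2·(g−p) = 3/2·(6,9) = (9.0000,13.5000)
o1: d²=9 ≤ ρ²=57; F_rep = 32·(3,0)/9² = (1.1852,0.0000)
o2: d²=68 > ρ²=57 → inactive
o3: d²=340 > ρ²=57 → inactive
o4: d²=193 > ρ²=57 → inactive
F = F_att + ΣF_rep = (10.1852,13.5000)
p' = p + 1/5·F = (-3.9630,4.7000)

Fx=10.1852 Fy=13.5000 x'=-3.9630 y'=4.7000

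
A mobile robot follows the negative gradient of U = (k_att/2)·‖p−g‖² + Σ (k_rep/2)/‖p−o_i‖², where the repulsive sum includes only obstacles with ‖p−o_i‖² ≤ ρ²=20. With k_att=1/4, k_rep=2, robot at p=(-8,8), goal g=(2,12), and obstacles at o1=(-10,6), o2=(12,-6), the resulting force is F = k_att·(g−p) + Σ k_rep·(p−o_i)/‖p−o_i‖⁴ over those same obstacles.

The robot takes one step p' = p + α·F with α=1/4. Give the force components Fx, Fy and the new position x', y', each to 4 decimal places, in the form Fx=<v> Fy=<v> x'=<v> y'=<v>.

F_att = 1/4·(g−p) = 1/4·(10,4) = (2.5000,1.0000)
o1: d²=8 ≤ ρ²=20; F_rep = 2·(2,2)/8² = (0.0625,0.0625)
o2: d²=596 > ρ²=20 → inactive
F = F_att + ΣF_rep = (2.5625,1.0625)
p' = p + 1/4·F = (-7.3594,8.2656)

Fx=2.5625 Fy=1.0625 x'=-7.3594 y'=8.2656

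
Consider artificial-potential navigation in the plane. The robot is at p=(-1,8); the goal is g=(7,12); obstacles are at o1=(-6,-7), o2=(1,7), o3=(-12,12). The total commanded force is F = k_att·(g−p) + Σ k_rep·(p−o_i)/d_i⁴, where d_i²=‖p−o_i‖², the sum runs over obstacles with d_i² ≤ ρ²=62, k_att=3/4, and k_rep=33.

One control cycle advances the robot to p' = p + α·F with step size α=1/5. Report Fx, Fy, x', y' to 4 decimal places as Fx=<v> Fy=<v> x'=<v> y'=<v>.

F_att = 3/4·(g−p) = 3/4·(8,4) = (6.0000,3.0000)
o1: d²=250 > ρ²=62 → inactive
o2: d²=5 ≤ ρ²=62; F_rep = 33·(-2,1)/5² = (-2.6400,1.3200)
o3: d²=137 > ρ²=62 → inactive
F = F_att + ΣF_rep = (3.3600,4.3200)
p' = p + 1/5·F = (-0.3280,8.8640)

Fx=3.3600 Fy=4.3200 x'=-0.3280 y'=8.8640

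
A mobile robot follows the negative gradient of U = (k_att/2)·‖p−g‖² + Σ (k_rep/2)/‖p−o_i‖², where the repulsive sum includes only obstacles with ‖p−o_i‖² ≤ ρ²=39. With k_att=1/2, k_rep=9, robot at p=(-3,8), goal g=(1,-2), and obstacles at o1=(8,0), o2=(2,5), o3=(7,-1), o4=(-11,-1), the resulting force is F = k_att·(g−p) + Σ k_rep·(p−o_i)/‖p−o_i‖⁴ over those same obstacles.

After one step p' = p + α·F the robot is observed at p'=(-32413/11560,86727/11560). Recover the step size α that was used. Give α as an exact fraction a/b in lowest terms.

F_att = 1/2·(g−p) = 1/2·(4,-10) = (2.0000,-5.0000)
o1: d²=185 > ρ²=39 → inactive
o2: d²=34 ≤ ρ²=39; F_rep = 9·(-5,3)/34² = (-0.0389,0.0234)
o3: d²=181 > ρ²=39 → inactive
o4: d²=145 > ρ²=39 → inactive
F = F_att + ΣF_rep = (1.9611,-4.9766)
Δp = p'−p = (0.1961,-0.4977); α = Δx/Fx = (2267/11560) / (2267/1156) = 1/10
check: Δy/Fy = (-5753/11560) / (-5753/1156) = 1/10 ✓

α = 1/10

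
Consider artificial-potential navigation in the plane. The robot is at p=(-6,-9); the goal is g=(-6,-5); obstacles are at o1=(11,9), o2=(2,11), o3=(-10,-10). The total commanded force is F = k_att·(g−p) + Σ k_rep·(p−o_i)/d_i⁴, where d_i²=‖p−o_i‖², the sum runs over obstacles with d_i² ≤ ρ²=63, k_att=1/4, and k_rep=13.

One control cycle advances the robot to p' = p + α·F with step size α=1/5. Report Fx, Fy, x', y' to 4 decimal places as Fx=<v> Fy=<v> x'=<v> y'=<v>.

F_att = 1/4·(g−p) = 1/4·(0,4) = (0.0000,1.0000)
o1: d²=613 > ρ²=63 → inactive
o2: d²=464 > ρ²=63 → inactive
o3: d²=17 ≤ ρ²=63; F_rep = 13·(4,1)/17² = (0.1799,0.0450)
F = F_att + ΣF_rep = (0.1799,1.0450)
p' = p + 1/5·F = (-5.9640,-8.7910)

Fx=0.1799 Fy=1.0450 x'=-5.9640 y'=-8.7910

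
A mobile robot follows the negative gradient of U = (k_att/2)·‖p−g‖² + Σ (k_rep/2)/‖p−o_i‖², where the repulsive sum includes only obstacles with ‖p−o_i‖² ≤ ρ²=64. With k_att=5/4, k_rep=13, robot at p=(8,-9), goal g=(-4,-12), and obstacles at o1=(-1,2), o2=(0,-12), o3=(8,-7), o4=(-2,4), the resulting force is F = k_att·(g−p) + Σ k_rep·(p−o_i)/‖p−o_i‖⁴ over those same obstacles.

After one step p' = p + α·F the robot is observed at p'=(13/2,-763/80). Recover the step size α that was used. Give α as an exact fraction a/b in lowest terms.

F_att = 5/4·(g−p) = 5/4·(-12,-3) = (-15.0000,-3.7500)
o1: d²=202 > ρ²=64 → inactive
o2: d²=73 > ρ²=64 → inactive
o3: d²=4 ≤ ρ²=64; F_rep = 13·(0,-2)/4² = (0.0000,-1.6250)
o4: d²=269 > ρ²=64 → inactive
F = F_att + ΣF_rep = (-15.0000,-5.3750)
Δp = p'−p = (-1.5000,-0.5375); α = Δx/Fx = (-3/2) / (-15) = 1/10
check: Δy/Fy = (-43/80) / (-43/8) = 1/10 ✓

α = 1/10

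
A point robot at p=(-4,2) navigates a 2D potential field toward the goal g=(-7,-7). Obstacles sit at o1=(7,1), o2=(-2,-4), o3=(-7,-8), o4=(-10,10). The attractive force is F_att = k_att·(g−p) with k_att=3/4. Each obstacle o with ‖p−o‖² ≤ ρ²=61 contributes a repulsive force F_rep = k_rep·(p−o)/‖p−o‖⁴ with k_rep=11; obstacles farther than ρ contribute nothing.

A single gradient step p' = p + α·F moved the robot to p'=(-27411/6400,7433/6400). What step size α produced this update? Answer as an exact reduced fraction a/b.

α = 1/8

F_att = 3/4·(g−p) = 3/4·(-3,-9) = (-2.2500,-6.7500)
o1: d²=122 > ρ²=61 → inactive
o2: d²=40 ≤ ρ²=61; F_rep = 11·(-2,6)/40² = (-0.0138,0.0413)
o3: d²=109 > ρ²=61 → inactive
o4: d²=100 > ρ²=61 → inactive
F = F_att + ΣF_rep = (-2.2637,-6.7088)
Δp = p'−p = (-0.2830,-0.8386); α = Δx/Fx = (-1811/6400) / (-1811/800) = 1/8
check: Δy/Fy = (-5367/6400) / (-5367/800) = 1/8 ✓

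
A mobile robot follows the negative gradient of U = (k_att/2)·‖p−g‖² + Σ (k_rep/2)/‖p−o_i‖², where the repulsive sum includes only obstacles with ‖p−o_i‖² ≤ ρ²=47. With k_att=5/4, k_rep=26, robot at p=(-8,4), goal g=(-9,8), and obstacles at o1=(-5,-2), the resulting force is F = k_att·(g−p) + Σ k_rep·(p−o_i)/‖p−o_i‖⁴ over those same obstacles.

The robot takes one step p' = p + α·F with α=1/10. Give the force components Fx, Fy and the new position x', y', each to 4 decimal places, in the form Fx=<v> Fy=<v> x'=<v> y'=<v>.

F_att = 5/4·(g−p) = 5/4·(-1,4) = (-1.2500,5.0000)
o1: d²=45 ≤ ρ²=47; F_rep = 26·(-3,6)/45² = (-0.0385,0.0770)
F = F_att + ΣF_rep = (-1.2885,5.0770)
p' = p + 1/10·F = (-8.1289,4.5077)

Fx=-1.2885 Fy=5.0770 x'=-8.1289 y'=4.5077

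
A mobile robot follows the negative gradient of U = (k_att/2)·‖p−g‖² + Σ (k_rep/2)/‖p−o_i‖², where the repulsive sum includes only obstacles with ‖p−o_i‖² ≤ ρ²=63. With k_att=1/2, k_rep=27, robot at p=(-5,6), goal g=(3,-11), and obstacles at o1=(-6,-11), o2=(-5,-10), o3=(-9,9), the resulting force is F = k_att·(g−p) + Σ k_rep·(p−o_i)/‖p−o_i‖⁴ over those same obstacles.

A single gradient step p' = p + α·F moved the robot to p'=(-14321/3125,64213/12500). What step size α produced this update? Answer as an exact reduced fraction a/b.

F_att = 1/2·(g−p) = 1/2·(8,-17) = (4.0000,-8.5000)
o1: d²=290 > ρ²=63 → inactive
o2: d²=256 > ρ²=63 → inactive
o3: d²=25 ≤ ρ²=63; F_rep = 27·(4,-3)/25² = (0.1728,-0.1296)
F = F_att + ΣF_rep = (4.1728,-8.6296)
Δp = p'−p = (0.4173,-0.8630); α = Δx/Fx = (1304/3125) / (2608/625) = 1/10
check: Δy/Fy = (-10787/12500) / (-10787/1250) = 1/10 ✓

α = 1/10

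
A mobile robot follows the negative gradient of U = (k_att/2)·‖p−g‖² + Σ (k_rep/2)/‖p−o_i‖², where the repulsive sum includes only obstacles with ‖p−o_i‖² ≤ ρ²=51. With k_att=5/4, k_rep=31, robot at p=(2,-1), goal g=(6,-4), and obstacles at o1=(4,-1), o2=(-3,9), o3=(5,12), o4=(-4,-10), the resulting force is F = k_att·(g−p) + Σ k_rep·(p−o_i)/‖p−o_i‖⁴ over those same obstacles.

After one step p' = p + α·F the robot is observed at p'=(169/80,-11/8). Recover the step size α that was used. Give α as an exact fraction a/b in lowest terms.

α = 1/10

F_att = 5/4·(g−p) = 5/4·(4,-3) = (5.0000,-3.7500)
o1: d²=4 ≤ ρ²=51; F_rep = 31·(-2,0)/4² = (-3.8750,0.0000)
o2: d²=125 > ρ²=51 → inactive
o3: d²=178 > ρ²=51 → inactive
o4: d²=117 > ρ²=51 → inactive
F = F_att + ΣF_rep = (1.1250,-3.7500)
Δp = p'−p = (0.1125,-0.3750); α = Δx/Fx = (9/80) / (9/8) = 1/10
check: Δy/Fy = (-3/8) / (-15/4) = 1/10 ✓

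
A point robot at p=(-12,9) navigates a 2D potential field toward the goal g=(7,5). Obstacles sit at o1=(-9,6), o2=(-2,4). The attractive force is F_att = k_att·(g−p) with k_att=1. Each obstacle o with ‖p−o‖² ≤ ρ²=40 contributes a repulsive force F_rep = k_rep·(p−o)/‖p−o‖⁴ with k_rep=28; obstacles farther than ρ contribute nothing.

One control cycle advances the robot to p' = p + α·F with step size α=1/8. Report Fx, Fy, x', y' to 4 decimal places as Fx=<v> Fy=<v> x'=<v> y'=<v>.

F_att = 1·(g−p) = 1·(19,-4) = (19.0000,-4.0000)
o1: d²=18 ≤ ρ²=40; F_rep = 28·(-3,3)/18² = (-0.2593,0.2593)
o2: d²=125 > ρ²=40 → inactive
F = F_att + ΣF_rep = (18.7407,-3.7407)
p' = p + 1/8·F = (-9.6574,8.5324)

Fx=18.7407 Fy=-3.7407 x'=-9.6574 y'=8.5324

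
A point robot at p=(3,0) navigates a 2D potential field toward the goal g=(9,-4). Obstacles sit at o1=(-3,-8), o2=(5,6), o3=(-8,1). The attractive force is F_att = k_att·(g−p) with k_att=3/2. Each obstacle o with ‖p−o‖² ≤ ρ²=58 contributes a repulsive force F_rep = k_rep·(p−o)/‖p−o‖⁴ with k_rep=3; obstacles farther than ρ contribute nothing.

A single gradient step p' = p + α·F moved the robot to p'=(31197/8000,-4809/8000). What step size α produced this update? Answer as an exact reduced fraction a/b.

α = 1/10

F_att = 3/2·(g−p) = 3/2·(6,-4) = (9.0000,-6.0000)
o1: d²=100 > ρ²=58 → inactive
o2: d²=40 ≤ ρ²=58; F_rep = 3·(-2,-6)/40² = (-0.0037,-0.0112)
o3: d²=122 > ρ²=58 → inactive
F = F_att + ΣF_rep = (8.9962,-6.0113)
Δp = p'−p = (0.8996,-0.6011); α = Δx/Fx = (7197/8000) / (7197/800) = 1/10
check: Δy/Fy = (-4809/8000) / (-4809/800) = 1/10 ✓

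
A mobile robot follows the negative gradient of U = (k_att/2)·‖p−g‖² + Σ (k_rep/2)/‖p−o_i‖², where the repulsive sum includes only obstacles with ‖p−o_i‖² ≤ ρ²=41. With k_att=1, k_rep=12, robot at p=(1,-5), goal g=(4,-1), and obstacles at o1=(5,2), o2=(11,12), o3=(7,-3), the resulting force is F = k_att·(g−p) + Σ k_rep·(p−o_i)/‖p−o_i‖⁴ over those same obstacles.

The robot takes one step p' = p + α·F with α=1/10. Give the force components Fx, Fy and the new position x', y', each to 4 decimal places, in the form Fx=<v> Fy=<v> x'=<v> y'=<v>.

F_att = 1·(g−p) = 1·(3,4) = (3.0000,4.0000)
o1: d²=65 > ρ²=41 → inactive
o2: d²=389 > ρ²=41 → inactive
o3: d²=40 ≤ ρ²=41; F_rep = 12·(-6,-2)/40² = (-0.0450,-0.0150)
F = F_att + ΣF_rep = (2.9550,3.9850)
p' = p + 1/10·F = (1.2955,-4.6015)

Fx=2.9550 Fy=3.9850 x'=1.2955 y'=-4.6015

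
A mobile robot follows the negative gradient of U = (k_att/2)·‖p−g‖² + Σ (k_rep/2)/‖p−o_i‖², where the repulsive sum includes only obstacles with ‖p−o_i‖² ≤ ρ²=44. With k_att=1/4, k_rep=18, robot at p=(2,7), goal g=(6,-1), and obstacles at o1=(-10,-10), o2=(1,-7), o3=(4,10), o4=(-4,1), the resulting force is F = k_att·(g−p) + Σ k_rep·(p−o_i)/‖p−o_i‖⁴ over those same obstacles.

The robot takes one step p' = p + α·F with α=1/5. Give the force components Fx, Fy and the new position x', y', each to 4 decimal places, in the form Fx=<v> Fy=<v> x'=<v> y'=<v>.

Fx=0.7870 Fy=-2.3195 x'=2.1574 y'=6.5361

F_att = 1/4·(g−p) = 1/4·(4,-8) = (1.0000,-2.0000)
o1: d²=433 > ρ²=44 → inactive
o2: d²=197 > ρ²=44 → inactive
o3: d²=13 ≤ ρ²=44; F_rep = 18·(-2,-3)/13² = (-0.2130,-0.3195)
o4: d²=72 > ρ²=44 → inactive
F = F_att + ΣF_rep = (0.7870,-2.3195)
p' = p + 1/5·F = (2.1574,6.5361)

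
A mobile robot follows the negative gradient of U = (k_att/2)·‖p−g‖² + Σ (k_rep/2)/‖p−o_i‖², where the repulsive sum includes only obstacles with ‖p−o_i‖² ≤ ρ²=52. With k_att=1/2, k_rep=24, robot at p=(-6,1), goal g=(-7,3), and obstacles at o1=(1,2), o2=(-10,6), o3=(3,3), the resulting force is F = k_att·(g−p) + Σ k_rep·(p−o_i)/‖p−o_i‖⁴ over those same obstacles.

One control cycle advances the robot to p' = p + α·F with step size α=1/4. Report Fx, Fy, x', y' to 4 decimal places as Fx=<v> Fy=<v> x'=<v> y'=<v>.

F_att = 1/2·(g−p) = 1/2·(-1,2) = (-0.5000,1.0000)
o1: d²=50 ≤ ρ²=52; F_rep = 24·(-7,-1)/50² = (-0.0672,-0.0096)
o2: d²=41 ≤ ρ²=52; F_rep = 24·(4,-5)/41² = (0.0571,-0.0714)
o3: d²=85 > ρ²=52 → inactive
F = F_att + ΣF_rep = (-0.5101,0.9190)
p' = p + 1/4·F = (-6.1275,1.2298)

Fx=-0.5101 Fy=0.9190 x'=-6.1275 y'=1.2298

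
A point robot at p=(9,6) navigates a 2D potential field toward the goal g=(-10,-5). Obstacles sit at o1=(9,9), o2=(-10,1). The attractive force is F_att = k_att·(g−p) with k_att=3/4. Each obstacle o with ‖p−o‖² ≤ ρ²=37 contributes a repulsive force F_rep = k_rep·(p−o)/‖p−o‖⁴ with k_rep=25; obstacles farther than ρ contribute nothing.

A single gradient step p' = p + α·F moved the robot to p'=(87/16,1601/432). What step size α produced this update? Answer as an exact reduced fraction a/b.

α = 1/4

F_att = 3/4·(g−p) = 3/4·(-19,-11) = (-14.2500,-8.2500)
o1: d²=9 ≤ ρ²=37; F_rep = 25·(0,-3)/9² = (0.0000,-0.9259)
o2: d²=386 > ρ²=37 → inactive
F = F_att + ΣF_rep = (-14.2500,-9.1759)
Δp = p'−p = (-3.5625,-2.2940); α = Δx/Fx = (-57/16) / (-57/4) = 1/4
check: Δy/Fy = (-991/432) / (-991/108) = 1/4 ✓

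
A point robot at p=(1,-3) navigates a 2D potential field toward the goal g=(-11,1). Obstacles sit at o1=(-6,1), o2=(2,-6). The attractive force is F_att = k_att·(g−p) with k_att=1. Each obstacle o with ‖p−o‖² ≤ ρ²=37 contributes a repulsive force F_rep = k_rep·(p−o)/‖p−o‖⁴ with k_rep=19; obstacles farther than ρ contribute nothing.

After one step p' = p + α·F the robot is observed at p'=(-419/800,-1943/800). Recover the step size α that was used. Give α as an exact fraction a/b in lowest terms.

F_att = 1·(g−p) = 1·(-12,4) = (-12.0000,4.0000)
o1: d²=65 > ρ²=37 → inactive
o2: d²=10 ≤ ρ²=37; F_rep = 19·(-1,3)/10² = (-0.1900,0.5700)
F = F_att + ΣF_rep = (-12.1900,4.5700)
Δp = p'−p = (-1.5237,0.5713); α = Δx/Fx = (-1219/800) / (-1219/100) = 1/8
check: Δy/Fy = (457/800) / (457/100) = 1/8 ✓

α = 1/8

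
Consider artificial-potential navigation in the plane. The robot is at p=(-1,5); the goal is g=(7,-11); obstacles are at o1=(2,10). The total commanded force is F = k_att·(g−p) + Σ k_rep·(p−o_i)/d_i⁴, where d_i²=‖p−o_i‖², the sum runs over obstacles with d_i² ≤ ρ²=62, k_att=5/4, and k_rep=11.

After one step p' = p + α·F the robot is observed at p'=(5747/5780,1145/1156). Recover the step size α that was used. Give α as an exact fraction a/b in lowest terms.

α = 1/5

F_att = 5/4·(g−p) = 5/4·(8,-16) = (10.0000,-20.0000)
o1: d²=34 ≤ ρ²=62; F_rep = 11·(-3,-5)/34² = (-0.0285,-0.0476)
F = F_att + ΣF_rep = (9.9715,-20.0476)
Δp = p'−p = (1.9943,-4.0095); α = Δx/Fx = (11527/5780) / (11527/1156) = 1/5
check: Δy/Fy = (-4635/1156) / (-23175/1156) = 1/5 ✓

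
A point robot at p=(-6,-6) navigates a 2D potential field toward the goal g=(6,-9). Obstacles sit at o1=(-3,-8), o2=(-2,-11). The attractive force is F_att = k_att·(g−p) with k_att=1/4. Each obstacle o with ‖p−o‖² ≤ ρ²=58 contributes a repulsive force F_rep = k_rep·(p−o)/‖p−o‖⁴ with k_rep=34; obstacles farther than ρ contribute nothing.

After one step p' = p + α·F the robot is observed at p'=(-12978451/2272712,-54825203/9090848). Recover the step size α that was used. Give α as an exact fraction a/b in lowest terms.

F_att = 1/4·(g−p) = 1/4·(12,-3) = (3.0000,-0.7500)
o1: d²=13 ≤ ρ²=58; F_rep = 34·(-3,2)/13² = (-0.6036,0.4024)
o2: d²=41 ≤ ρ²=58; F_rep = 34·(-4,5)/41² = (-0.0809,0.1011)
F = F_att + ΣF_rep = (2.3155,-0.2465)
Δp = p'−p = (0.2894,-0.0308); α = Δx/Fx = (657821/2272712) / (657821/284089) = 1/8
check: Δy/Fy = (-280115/9090848) / (-280115/1136356) = 1/8 ✓

α = 1/8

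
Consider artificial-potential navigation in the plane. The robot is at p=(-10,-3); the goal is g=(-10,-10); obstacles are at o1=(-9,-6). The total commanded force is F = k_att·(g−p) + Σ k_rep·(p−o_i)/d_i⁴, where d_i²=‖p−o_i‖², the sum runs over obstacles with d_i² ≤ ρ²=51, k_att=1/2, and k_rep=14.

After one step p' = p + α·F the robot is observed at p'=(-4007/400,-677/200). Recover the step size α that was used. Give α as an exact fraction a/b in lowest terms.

F_att = 1/2·(g−p) = 1/2·(0,-7) = (0.0000,-3.5000)
o1: d²=10 ≤ ρ²=51; F_rep = 14·(-1,3)/10² = (-0.1400,0.4200)
F = F_att + ΣF_rep = (-0.1400,-3.0800)
Δp = p'−p = (-0.0175,-0.3850); α = Δx/Fx = (-7/400) / (-7/50) = 1/8
check: Δy/Fy = (-77/200) / (-77/25) = 1/8 ✓

α = 1/8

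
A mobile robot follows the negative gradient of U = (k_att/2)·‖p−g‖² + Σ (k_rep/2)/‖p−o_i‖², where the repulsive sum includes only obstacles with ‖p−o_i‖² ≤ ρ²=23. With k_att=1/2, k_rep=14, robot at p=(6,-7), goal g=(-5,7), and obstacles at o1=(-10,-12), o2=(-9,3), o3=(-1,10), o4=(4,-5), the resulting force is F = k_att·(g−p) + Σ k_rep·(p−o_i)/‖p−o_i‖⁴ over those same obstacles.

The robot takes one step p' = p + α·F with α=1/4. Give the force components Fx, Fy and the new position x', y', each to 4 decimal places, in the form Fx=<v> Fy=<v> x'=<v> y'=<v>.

F_att = 1/2·(g−p) = 1/2·(-11,14) = (-5.5000,7.0000)
o1: d²=281 > ρ²=23 → inactive
o2: d²=325 > ρ²=23 → inactive
o3: d²=338 > ρ²=23 → inactive
o4: d²=8 ≤ ρ²=23; F_rep = 14·(2,-2)/8² = (0.4375,-0.4375)
F = F_att + ΣF_rep = (-5.0625,6.5625)
p' = p + 1/4·F = (4.7344,-5.3594)

Fx=-5.0625 Fy=6.5625 x'=4.7344 y'=-5.3594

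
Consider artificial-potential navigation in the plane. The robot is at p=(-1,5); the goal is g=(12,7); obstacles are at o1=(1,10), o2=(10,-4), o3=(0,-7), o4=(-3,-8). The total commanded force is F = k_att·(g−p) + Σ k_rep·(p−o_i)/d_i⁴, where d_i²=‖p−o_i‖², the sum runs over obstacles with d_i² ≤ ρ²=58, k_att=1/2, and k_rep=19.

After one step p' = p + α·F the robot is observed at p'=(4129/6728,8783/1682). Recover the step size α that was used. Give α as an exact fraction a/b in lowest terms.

F_att = 1/2·(g−p) = 1/2·(13,2) = (6.5000,1.0000)
o1: d²=29 ≤ ρ²=58; F_rep = 19·(-2,-5)/29² = (-0.0452,-0.1130)
o2: d²=202 > ρ²=58 → inactive
o3: d²=145 > ρ²=58 → inactive
o4: d²=173 > ρ²=58 → inactive
F = F_att + ΣF_rep = (6.4548,0.8870)
Δp = p'−p = (1.6137,0.2218); α = Δx/Fx = (10857/6728) / (10857/1682) = 1/4
check: Δy/Fy = (373/1682) / (746/841) = 1/4 ✓

α = 1/4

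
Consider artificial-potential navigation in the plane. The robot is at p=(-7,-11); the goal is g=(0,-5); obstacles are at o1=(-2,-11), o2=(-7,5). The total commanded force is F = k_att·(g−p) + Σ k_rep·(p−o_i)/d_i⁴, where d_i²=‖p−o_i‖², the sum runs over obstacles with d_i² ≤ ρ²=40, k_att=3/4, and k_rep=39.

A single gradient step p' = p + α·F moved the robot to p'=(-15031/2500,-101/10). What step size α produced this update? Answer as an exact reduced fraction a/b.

F_att = 3/4·(g−p) = 3/4·(7,6) = (5.2500,4.5000)
o1: d²=25 ≤ ρ²=40; F_rep = 39·(-5,0)/25² = (-0.3120,0.0000)
o2: d²=256 > ρ²=40 → inactive
F = F_att + ΣF_rep = (4.9380,4.5000)
Δp = p'−p = (0.9876,0.9000); α = Δx/Fx = (2469/2500) / (2469/500) = 1/5
check: Δy/Fy = (9/10) / (9/2) = 1/5 ✓

α = 1/5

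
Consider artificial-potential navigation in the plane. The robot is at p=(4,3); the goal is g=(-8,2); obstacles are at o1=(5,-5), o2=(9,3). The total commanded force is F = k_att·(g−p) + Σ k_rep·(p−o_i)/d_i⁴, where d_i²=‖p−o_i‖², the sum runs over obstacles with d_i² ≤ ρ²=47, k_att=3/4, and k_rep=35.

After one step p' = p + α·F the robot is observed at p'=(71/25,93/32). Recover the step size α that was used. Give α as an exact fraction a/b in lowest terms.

F_att = 3/4·(g−p) = 3/4·(-12,-1) = (-9.0000,-0.7500)
o1: d²=65 > ρ²=47 → inactive
o2: d²=25 ≤ ρ²=47; F_rep = 35·(-5,0)/25² = (-0.2800,0.0000)
F = F_att + ΣF_rep = (-9.2800,-0.7500)
Δp = p'−p = (-1.1600,-0.0938); α = Δx/Fx = (-29/25) / (-232/25) = 1/8
check: Δy/Fy = (-3/32) / (-3/4) = 1/8 ✓

α = 1/8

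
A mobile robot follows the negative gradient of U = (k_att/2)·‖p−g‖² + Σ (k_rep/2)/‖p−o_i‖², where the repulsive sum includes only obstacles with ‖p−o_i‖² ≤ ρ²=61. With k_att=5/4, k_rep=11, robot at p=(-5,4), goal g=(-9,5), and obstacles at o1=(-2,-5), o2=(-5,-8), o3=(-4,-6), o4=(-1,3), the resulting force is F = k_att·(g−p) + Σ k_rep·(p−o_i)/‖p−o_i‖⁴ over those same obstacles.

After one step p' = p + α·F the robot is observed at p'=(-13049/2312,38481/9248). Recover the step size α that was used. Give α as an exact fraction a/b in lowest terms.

α = 1/8

F_att = 5/4·(g−p) = 5/4·(-4,1) = (-5.0000,1.2500)
o1: d²=90 > ρ²=61 → inactive
o2: d²=144 > ρ²=61 → inactive
o3: d²=101 > ρ²=61 → inactive
o4: d²=17 ≤ ρ²=61; F_rep = 11·(-4,1)/17² = (-0.1522,0.0381)
F = F_att + ΣF_rep = (-5.1522,1.2881)
Δp = p'−p = (-0.6440,0.1610); α = Δx/Fx = (-1489/2312) / (-1489/289) = 1/8
check: Δy/Fy = (1489/9248) / (1489/1156) = 1/8 ✓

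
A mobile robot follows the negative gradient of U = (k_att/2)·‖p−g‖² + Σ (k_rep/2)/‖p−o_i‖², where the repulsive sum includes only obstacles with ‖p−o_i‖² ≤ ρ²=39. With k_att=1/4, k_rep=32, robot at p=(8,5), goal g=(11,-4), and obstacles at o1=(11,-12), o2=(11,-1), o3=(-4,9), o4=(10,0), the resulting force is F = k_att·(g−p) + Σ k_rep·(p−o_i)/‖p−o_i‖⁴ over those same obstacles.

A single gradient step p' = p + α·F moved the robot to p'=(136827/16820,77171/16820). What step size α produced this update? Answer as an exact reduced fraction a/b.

F_att = 1/4·(g−p) = 1/4·(3,-9) = (0.7500,-2.2500)
o1: d²=298 > ρ²=39 → inactive
o2: d²=45 > ρ²=39 → inactive
o3: d²=160 > ρ²=39 → inactive
o4: d²=29 ≤ ρ²=39; F_rep = 32·(-2,5)/29² = (-0.0761,0.1902)
F = F_att + ΣF_rep = (0.6739,-2.0598)
Δp = p'−p = (0.1348,-0.4120); α = Δx/Fx = (2267/16820) / (2267/3364) = 1/5
check: Δy/Fy = (-6929/16820) / (-6929/3364) = 1/5 ✓

α = 1/5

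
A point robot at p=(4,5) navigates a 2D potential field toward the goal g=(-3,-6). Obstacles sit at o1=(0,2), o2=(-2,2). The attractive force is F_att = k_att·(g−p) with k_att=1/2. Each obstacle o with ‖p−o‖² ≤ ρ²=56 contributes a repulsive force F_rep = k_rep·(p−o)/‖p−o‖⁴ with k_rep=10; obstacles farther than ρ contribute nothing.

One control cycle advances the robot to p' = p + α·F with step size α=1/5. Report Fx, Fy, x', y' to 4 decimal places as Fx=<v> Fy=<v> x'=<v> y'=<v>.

F_att = 1/2·(g−p) = 1/2·(-7,-11) = (-3.5000,-5.5000)
o1: d²=25 ≤ ρ²=56; F_rep = 10·(4,3)/25² = (0.0640,0.0480)
o2: d²=45 ≤ ρ²=56; F_rep = 10·(6,3)/45² = (0.0296,0.0148)
F = F_att + ΣF_rep = (-3.4064,-5.4372)
p' = p + 1/5·F = (3.3187,3.9126)

Fx=-3.4064 Fy=-5.4372 x'=3.3187 y'=3.9126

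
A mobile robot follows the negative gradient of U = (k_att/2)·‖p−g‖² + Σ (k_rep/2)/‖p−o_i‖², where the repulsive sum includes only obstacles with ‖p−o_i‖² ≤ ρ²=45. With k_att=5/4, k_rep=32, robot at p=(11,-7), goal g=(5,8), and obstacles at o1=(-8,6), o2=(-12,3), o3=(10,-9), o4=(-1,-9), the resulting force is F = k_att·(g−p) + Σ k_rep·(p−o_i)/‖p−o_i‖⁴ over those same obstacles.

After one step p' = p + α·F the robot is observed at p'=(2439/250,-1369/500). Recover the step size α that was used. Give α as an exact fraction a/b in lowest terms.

α = 1/5

F_att = 5/4·(g−p) = 5/4·(-6,15) = (-7.5000,18.7500)
o1: d²=530 > ρ²=45 → inactive
o2: d²=629 > ρ²=45 → inactive
o3: d²=5 ≤ ρ²=45; F_rep = 32·(1,2)/5² = (1.2800,2.5600)
o4: d²=148 > ρ²=45 → inactive
F = F_att + ΣF_rep = (-6.2200,21.3100)
Δp = p'−p = (-1.2440,4.2620); α = Δx/Fx = (-311/250) / (-311/50) = 1/5
check: Δy/Fy = (2131/500) / (2131/100) = 1/5 ✓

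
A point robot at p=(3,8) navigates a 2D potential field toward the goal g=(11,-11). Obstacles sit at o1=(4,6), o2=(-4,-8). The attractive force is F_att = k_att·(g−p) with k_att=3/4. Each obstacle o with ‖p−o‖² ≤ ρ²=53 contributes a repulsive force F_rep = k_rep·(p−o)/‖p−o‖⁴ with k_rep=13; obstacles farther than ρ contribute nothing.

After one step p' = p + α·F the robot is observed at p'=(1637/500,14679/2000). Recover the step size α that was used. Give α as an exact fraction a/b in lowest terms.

α = 1/20

F_att = 3/4·(g−p) = 3/4·(8,-19) = (6.0000,-14.2500)
o1: d²=5 ≤ ρ²=53; F_rep = 13·(-1,2)/5² = (-0.5200,1.0400)
o2: d²=305 > ρ²=53 → inactive
F = F_att + ΣF_rep = (5.4800,-13.2100)
Δp = p'−p = (0.2740,-0.6605); α = Δx/Fx = (137/500) / (137/25) = 1/20
check: Δy/Fy = (-1321/2000) / (-1321/100) = 1/20 ✓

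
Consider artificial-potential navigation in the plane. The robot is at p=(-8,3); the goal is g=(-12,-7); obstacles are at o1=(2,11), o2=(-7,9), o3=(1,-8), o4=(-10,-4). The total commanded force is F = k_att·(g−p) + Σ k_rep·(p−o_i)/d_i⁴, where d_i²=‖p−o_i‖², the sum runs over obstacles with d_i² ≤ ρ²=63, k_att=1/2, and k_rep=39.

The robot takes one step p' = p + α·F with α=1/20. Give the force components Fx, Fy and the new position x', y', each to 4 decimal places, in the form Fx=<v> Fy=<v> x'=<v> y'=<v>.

Fx=-2.0007 Fy=-5.0737 x'=-8.1000 y'=2.7463

F_att = 1/2·(g−p) = 1/2·(-4,-10) = (-2.0000,-5.0000)
o1: d²=164 > ρ²=63 → inactive
o2: d²=37 ≤ ρ²=63; F_rep = 39·(-1,-6)/37² = (-0.0285,-0.1709)
o3: d²=202 > ρ²=63 → inactive
o4: d²=53 ≤ ρ²=63; F_rep = 39·(2,7)/53² = (0.0278,0.0972)
F = F_att + ΣF_rep = (-2.0007,-5.0737)
p' = p + 1/20·F = (-8.1000,2.7463)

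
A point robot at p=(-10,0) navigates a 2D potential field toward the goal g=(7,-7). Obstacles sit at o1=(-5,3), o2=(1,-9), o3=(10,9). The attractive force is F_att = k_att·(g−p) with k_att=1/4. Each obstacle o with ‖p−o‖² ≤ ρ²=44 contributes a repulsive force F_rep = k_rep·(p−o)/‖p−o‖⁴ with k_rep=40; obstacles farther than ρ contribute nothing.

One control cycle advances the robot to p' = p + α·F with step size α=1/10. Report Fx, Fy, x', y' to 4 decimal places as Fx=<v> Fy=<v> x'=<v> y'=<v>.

Fx=4.0770 Fy=-1.8538 x'=-9.5923 y'=-0.1854

F_att = 1/4·(g−p) = 1/4·(17,-7) = (4.2500,-1.7500)
o1: d²=34 ≤ ρ²=44; F_rep = 40·(-5,-3)/34² = (-0.1730,-0.1038)
o2: d²=202 > ρ²=44 → inactive
o3: d²=481 > ρ²=44 → inactive
F = F_att + ΣF_rep = (4.0770,-1.8538)
p' = p + 1/10·F = (-9.5923,-0.1854)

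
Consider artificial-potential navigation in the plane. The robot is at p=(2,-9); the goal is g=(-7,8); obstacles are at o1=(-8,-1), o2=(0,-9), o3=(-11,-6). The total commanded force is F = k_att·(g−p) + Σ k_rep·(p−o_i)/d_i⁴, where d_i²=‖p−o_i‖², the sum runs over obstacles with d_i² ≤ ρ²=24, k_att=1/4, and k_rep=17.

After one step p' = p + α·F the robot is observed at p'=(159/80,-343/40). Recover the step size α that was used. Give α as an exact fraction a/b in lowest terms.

F_att = 1/4·(g−p) = 1/4·(-9,17) = (-2.2500,4.2500)
o1: d²=164 > ρ²=24 → inactive
o2: d²=4 ≤ ρ²=24; F_rep = 17·(2,0)/4² = (2.1250,0.0000)
o3: d²=178 > ρ²=24 → inactive
F = F_att + ΣF_rep = (-0.1250,4.2500)
Δp = p'−p = (-0.0125,0.4250); α = Δx/Fx = (-1/80) / (-1/8) = 1/10
check: Δy/Fy = (17/40) / (17/4) = 1/10 ✓

α = 1/10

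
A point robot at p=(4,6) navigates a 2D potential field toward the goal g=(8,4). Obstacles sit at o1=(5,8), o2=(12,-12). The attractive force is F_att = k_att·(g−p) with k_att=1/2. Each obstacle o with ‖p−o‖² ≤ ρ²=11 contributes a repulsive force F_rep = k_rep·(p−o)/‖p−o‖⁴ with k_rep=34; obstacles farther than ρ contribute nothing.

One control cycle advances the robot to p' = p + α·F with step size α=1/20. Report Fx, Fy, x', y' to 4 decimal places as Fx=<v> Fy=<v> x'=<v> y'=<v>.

F_att = 1/2·(g−p) = 1/2·(4,-2) = (2.0000,-1.0000)
o1: d²=5 ≤ ρ²=11; F_rep = 34·(-1,-2)/5² = (-1.3600,-2.7200)
o2: d²=388 > ρ²=11 → inactive
F = F_att + ΣF_rep = (0.6400,-3.7200)
p' = p + 1/20·F = (4.0320,5.8140)

Fx=0.6400 Fy=-3.7200 x'=4.0320 y'=5.8140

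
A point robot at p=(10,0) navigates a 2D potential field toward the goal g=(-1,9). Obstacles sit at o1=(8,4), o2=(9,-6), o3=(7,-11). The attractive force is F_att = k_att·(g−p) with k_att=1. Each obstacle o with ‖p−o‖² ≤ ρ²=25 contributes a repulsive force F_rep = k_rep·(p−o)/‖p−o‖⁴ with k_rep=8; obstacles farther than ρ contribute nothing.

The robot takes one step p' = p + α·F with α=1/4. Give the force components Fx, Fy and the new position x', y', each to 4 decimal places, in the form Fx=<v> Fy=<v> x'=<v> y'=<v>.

F_att = 1·(g−p) = 1·(-11,9) = (-11.0000,9.0000)
o1: d²=20 ≤ ρ²=25; F_rep = 8·(2,-4)/20² = (0.0400,-0.0800)
o2: d²=37 > ρ²=25 → inactive
o3: d²=130 > ρ²=25 → inactive
F = F_att + ΣF_rep = (-10.9600,8.9200)
p' = p + 1/4·F = (7.2600,2.2300)

Fx=-10.9600 Fy=8.9200 x'=7.2600 y'=2.2300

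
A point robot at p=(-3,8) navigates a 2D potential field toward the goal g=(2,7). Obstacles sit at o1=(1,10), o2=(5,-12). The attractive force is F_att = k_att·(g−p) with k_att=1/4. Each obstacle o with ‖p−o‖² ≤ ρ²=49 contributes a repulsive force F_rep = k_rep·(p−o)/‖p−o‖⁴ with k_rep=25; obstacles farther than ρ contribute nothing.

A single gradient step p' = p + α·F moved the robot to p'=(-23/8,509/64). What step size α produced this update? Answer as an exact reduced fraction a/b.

α = 1/8

F_att = 1/4·(g−p) = 1/4·(5,-1) = (1.2500,-0.2500)
o1: d²=20 ≤ ρ²=49; F_rep = 25·(-4,-2)/20² = (-0.2500,-0.1250)
o2: d²=464 > ρ²=49 → inactive
F = F_att + ΣF_rep = (1.0000,-0.3750)
Δp = p'−p = (0.1250,-0.0469); α = Δx/Fx = (1/8) / (1) = 1/8
check: Δy/Fy = (-3/64) / (-3/8) = 1/8 ✓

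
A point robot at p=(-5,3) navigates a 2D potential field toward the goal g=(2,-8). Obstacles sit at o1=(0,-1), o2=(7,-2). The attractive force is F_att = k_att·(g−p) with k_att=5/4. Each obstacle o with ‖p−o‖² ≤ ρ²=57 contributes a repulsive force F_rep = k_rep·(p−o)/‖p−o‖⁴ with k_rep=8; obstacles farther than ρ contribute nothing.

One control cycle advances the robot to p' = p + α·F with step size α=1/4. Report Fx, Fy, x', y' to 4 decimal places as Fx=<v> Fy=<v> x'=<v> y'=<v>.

F_att = 5/4·(g−p) = 5/4·(7,-11) = (8.7500,-13.7500)
o1: d²=41 ≤ ρ²=57; F_rep = 8·(-5,4)/41² = (-0.0238,0.0190)
o2: d²=169 > ρ²=57 → inactive
F = F_att + ΣF_rep = (8.7262,-13.7310)
p' = p + 1/4·F = (-2.8184,-0.4327)

Fx=8.7262 Fy=-13.7310 x'=-2.8184 y'=-0.4327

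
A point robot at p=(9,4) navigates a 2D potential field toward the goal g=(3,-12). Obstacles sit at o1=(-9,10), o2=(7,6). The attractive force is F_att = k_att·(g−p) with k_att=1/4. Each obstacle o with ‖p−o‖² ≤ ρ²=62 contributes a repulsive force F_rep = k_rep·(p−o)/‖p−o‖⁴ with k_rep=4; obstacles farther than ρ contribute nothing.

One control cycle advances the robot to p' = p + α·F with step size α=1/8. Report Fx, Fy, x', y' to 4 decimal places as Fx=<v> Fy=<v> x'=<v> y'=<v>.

Fx=-1.3750 Fy=-4.1250 x'=8.8281 y'=3.4844

F_att = 1/4·(g−p) = 1/4·(-6,-16) = (-1.5000,-4.0000)
o1: d²=360 > ρ²=62 → inactive
o2: d²=8 ≤ ρ²=62; F_rep = 4·(2,-2)/8² = (0.1250,-0.1250)
F = F_att + ΣF_rep = (-1.3750,-4.1250)
p' = p + 1/8·F = (8.8281,3.4844)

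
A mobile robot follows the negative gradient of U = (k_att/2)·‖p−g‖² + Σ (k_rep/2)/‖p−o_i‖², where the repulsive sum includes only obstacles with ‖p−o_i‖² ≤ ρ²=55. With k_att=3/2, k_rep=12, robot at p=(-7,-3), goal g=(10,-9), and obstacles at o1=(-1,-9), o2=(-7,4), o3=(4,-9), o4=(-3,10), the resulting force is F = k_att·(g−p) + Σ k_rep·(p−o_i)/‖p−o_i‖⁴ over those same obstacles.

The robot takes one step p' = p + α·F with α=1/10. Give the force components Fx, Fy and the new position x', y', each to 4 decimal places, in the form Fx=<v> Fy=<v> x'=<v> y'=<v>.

F_att = 3/2·(g−p) = 3/2·(17,-6) = (25.5000,-9.0000)
o1: d²=72 > ρ²=55 → inactive
o2: d²=49 ≤ ρ²=55; F_rep = 12·(0,-7)/49² = (0.0000,-0.0350)
o3: d²=157 > ρ²=55 → inactive
o4: d²=185 > ρ²=55 → inactive
F = F_att + ΣF_rep = (25.5000,-9.0350)
p' = p + 1/10·F = (-4.4500,-3.9035)

Fx=25.5000 Fy=-9.0350 x'=-4.4500 y'=-3.9035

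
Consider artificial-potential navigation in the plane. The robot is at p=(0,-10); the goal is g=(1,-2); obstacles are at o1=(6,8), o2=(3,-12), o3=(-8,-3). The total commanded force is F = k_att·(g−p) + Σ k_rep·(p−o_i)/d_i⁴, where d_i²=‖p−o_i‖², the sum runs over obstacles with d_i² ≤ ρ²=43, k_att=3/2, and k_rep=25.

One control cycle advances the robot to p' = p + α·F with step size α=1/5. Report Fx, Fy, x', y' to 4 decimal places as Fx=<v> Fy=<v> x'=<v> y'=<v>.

F_att = 3/2·(g−p) = 3/2·(1,8) = (1.5000,12.0000)
o1: d²=360 > ρ²=43 → inactive
o2: d²=13 ≤ ρ²=43; F_rep = 25·(-3,2)/13² = (-0.4438,0.2959)
o3: d²=113 > ρ²=43 → inactive
F = F_att + ΣF_rep = (1.0562,12.2959)
p' = p + 1/5·F = (0.2112,-7.5408)

Fx=1.0562 Fy=12.2959 x'=0.2112 y'=-7.5408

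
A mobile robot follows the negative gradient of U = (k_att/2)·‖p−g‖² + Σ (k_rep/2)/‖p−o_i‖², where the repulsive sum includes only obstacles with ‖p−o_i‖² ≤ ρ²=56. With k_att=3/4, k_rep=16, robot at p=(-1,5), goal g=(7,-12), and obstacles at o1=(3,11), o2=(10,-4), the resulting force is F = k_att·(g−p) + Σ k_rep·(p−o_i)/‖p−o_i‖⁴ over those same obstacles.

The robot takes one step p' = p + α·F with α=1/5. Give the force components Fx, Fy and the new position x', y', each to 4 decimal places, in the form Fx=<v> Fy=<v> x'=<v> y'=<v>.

Fx=5.9763 Fy=-12.7855 x'=0.1953 y'=2.4429

F_att = 3/4·(g−p) = 3/4·(8,-17) = (6.0000,-12.7500)
o1: d²=52 ≤ ρ²=56; F_rep = 16·(-4,-6)/52² = (-0.0237,-0.0355)
o2: d²=202 > ρ²=56 → inactive
F = F_att + ΣF_rep = (5.9763,-12.7855)
p' = p + 1/5·F = (0.1953,2.4429)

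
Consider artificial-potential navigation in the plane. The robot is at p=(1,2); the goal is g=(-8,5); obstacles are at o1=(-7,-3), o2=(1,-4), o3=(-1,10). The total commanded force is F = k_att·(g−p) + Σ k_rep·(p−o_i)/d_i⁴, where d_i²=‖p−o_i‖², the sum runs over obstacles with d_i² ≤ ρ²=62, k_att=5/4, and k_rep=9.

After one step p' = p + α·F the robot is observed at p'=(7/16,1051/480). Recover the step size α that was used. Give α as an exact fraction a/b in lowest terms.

α = 1/20

F_att = 5/4·(g−p) = 5/4·(-9,3) = (-11.2500,3.7500)
o1: d²=89 > ρ²=62 → inactive
o2: d²=36 ≤ ρ²=62; F_rep = 9·(0,6)/36² = (0.0000,0.0417)
o3: d²=68 > ρ²=62 → inactive
F = F_att + ΣF_rep = (-11.2500,3.7917)
Δp = p'−p = (-0.5625,0.1896); α = Δx/Fx = (-9/16) / (-45/4) = 1/20
check: Δy/Fy = (91/480) / (91/24) = 1/20 ✓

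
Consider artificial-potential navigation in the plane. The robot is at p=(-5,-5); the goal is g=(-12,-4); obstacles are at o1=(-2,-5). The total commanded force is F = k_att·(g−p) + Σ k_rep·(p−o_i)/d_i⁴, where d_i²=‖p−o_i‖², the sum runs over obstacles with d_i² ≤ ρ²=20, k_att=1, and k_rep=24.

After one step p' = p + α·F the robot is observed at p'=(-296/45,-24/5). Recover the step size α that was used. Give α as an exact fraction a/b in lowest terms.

α = 1/5

F_att = 1·(g−p) = 1·(-7,1) = (-7.0000,1.0000)
o1: d²=9 ≤ ρ²=20; F_rep = 24·(-3,0)/9² = (-0.8889,0.0000)
F = F_att + ΣF_rep = (-7.8889,1.0000)
Δp = p'−p = (-1.5778,0.2000); α = Δx/Fx = (-71/45) / (-71/9) = 1/5
check: Δy/Fy = (1/5) / (1) = 1/5 ✓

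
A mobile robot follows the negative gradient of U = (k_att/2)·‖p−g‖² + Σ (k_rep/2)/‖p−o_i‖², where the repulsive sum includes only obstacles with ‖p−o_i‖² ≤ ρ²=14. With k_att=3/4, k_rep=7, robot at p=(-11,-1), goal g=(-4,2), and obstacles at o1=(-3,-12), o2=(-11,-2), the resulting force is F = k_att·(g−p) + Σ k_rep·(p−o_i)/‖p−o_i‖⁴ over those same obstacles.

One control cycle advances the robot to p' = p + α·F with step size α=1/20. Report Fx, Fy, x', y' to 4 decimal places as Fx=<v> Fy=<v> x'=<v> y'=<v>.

F_att = 3/4·(g−p) = 3/4·(7,3) = (5.2500,2.2500)
o1: d²=185 > ρ²=14 → inactive
o2: d²=1 ≤ ρ²=14; F_rep = 7·(0,1)/1² = (0.0000,7.0000)
F = F_att + ΣF_rep = (5.2500,9.2500)
p' = p + 1/20·F = (-10.7375,-0.5375)

Fx=5.2500 Fy=9.2500 x'=-10.7375 y'=-0.5375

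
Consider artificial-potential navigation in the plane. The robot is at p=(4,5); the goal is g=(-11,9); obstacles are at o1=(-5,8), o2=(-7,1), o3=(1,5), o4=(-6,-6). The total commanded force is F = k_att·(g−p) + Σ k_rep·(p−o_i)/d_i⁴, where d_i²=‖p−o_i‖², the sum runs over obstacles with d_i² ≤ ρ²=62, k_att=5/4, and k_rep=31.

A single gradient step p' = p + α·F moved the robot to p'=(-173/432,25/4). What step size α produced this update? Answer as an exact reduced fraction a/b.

α = 1/4

F_att = 5/4·(g−p) = 5/4·(-15,4) = (-18.7500,5.0000)
o1: d²=90 > ρ²=62 → inactive
o2: d²=137 > ρ²=62 → inactive
o3: d²=9 ≤ ρ²=62; F_rep = 31·(3,0)/9² = (1.1481,0.0000)
o4: d²=221 > ρ²=62 → inactive
F = F_att + ΣF_rep = (-17.6019,5.0000)
Δp = p'−p = (-4.4005,1.2500); α = Δx/Fx = (-1901/432) / (-1901/108) = 1/4
check: Δy/Fy = (5/4) / (5) = 1/4 ✓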